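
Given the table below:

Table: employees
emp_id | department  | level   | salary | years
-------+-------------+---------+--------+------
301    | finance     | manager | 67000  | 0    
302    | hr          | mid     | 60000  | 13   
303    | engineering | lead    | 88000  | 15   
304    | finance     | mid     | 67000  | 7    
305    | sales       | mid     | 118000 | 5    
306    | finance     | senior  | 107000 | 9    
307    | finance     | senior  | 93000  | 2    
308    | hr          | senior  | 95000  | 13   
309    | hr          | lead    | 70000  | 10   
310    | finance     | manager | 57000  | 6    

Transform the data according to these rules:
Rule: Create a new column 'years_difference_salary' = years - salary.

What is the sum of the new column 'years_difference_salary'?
-821920

Step 1: For each record, compute years - salary
Example calculations:
  0 - 67000 = -67000
  13 - 60000 = -59987
  15 - 88000 = -87985
  ...
Step 2: Sum all derived values
Step 3: Total = -821920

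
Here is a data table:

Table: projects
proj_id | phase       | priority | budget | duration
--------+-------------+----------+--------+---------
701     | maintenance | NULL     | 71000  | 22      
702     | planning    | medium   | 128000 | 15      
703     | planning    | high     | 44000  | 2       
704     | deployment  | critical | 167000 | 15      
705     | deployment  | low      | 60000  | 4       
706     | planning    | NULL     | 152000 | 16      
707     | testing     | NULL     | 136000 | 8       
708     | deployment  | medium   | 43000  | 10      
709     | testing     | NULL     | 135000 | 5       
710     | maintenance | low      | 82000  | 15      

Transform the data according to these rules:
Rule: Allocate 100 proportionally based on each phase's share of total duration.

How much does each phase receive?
deployment: 25.89, maintenance: 33.04, planning: 29.46, testing: 11.61

Step 1: Calculate total duration = 112
Step 2: Calculate each phase's proportion:
  deployment: 29/112 = 25.89% → 25.89
  maintenance: 37/112 = 33.04% → 33.04
  planning: 33/112 = 29.46% → 29.46
  testing: 13/112 = 11.61% → 11.61
Step 3: Verify: sum of allocations ≈ 100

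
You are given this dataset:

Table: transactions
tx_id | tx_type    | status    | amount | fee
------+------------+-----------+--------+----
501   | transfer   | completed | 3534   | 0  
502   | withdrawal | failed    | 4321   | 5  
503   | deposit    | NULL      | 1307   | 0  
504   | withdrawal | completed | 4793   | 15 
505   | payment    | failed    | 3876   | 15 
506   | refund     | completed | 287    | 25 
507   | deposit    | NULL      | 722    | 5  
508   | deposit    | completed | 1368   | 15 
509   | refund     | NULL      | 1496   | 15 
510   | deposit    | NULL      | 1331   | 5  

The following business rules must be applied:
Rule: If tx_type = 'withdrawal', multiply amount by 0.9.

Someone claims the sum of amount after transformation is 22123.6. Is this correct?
Yes, the result is correct.

Step 1: Calculate the correct sum after transformation
Step 2: Apply multiplier 0.9 to records where tx_type = 'withdrawal'
Step 3: Correct result = 22123.6
Step 4: Claimed result = 22123.6
Step 5: 22123.6 = 22123.6 ✓
Conclusion: The claimed result is correct.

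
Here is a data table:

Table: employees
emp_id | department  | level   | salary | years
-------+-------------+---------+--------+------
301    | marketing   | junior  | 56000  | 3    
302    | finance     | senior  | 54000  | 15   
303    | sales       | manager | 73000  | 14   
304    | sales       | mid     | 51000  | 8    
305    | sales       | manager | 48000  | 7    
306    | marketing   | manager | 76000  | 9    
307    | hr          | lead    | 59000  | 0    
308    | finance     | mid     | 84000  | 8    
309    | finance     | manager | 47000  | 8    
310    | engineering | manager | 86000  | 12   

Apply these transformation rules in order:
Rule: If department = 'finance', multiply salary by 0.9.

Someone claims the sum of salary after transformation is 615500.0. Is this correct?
Yes, the result is correct.

Step 1: Calculate the correct sum after transformation
Step 2: Apply multiplier 0.9 to records where department = 'finance'
Step 3: Correct result = 615500.0
Step 4: Claimed result = 615500.0
Step 5: 615500.0 = 615500.0 ✓
Conclusion: The claimed result is correct.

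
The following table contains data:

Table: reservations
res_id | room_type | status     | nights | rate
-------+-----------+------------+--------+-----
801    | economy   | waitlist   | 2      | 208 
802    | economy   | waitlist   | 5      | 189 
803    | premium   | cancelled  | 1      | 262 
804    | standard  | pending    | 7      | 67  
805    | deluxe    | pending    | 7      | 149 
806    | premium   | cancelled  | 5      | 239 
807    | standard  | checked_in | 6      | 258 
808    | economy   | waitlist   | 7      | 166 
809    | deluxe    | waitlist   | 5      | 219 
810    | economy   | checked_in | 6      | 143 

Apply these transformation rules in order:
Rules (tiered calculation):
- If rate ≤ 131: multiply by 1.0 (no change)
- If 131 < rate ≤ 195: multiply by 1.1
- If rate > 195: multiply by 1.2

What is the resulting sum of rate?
2201.9

Step 1: Tier 1 (rate ≤ 131): 1 records, sum = 67 × 1.0 = 67.0
Step 2: Tier 2 (131 < rate ≤ 195): 4 records, sum = 647 × 1.1 = 711.7
Step 3: Tier 3 (rate > 195): 5 records, sum = 1186 × 1.2 = 1423.2
Step 4: Final sum = 67.0 + 711.7 + 1423.2 = 2201.9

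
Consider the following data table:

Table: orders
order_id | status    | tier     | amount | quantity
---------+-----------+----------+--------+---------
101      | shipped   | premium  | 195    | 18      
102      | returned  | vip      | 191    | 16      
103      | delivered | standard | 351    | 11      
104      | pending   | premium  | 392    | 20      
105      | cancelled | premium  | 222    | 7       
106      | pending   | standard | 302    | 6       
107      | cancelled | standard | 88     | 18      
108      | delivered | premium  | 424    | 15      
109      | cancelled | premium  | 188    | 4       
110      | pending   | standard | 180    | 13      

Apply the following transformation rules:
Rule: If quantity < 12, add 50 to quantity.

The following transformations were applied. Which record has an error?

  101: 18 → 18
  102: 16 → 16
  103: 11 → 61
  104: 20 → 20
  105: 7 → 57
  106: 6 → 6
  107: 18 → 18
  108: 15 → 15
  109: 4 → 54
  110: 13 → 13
Record 106 has an error. The correct transformed value should be 56, not 6.

Step 1: Check each record against the rule
Step 2: Record 106 has quantity = 6
Step 3: Since 6 < 12, the bonus should have been applied
Step 4: Correct value = 56, but claimed value = 6
Conclusion: Record 106 has the error.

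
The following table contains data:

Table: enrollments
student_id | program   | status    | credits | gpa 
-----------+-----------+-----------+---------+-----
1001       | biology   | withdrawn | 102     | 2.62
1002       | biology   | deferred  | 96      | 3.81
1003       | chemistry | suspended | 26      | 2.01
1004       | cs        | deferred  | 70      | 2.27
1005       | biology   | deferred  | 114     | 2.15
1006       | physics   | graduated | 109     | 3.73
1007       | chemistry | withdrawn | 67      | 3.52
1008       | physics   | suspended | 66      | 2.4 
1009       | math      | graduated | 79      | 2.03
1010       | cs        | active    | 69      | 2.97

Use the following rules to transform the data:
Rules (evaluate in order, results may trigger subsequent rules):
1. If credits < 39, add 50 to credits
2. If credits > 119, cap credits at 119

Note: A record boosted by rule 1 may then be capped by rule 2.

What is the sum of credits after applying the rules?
848

Step 1: Apply rule 1 to records with credits < 39
  - 1 records get bonus of 50
  - Of these, 0 records then exceed 119 and get capped
Step 2: Apply rule 2 to records with credits > 119
  - 0 records (original) are capped
Step 3: Calculate final sum = 848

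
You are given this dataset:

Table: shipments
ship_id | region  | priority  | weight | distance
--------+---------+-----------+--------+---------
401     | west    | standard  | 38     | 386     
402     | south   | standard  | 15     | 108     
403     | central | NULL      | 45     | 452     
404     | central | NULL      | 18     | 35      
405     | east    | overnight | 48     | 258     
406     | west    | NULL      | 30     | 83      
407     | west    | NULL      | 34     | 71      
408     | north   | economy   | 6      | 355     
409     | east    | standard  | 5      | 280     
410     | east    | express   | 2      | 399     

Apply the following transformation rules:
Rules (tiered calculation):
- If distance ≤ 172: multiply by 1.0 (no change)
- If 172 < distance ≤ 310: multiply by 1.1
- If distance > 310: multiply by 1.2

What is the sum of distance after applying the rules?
2799.2

Step 1: Tier 1 (distance ≤ 172): 4 records, sum = 297 × 1.0 = 297.0
Step 2: Tier 2 (172 < distance ≤ 310): 2 records, sum = 538 × 1.1 = 591.8
Step 3: Tier 3 (distance > 310): 4 records, sum = 1592 × 1.2 = 1910.4
Step 4: Final sum = 297.0 + 591.8 + 1910.4 = 2799.2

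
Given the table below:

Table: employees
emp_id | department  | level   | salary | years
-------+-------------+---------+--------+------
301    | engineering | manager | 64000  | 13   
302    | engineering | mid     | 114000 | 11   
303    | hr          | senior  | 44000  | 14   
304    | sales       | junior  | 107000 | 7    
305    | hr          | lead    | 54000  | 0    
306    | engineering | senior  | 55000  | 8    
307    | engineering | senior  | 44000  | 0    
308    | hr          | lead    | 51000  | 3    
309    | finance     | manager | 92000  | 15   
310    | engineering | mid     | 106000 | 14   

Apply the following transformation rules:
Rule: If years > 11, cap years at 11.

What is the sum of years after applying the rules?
73

Step 1: 4 records have years > 11
Step 2: These records originally summed to 56
Step 3: After capping: 4 × 11 = 44
Step 4: Unaffected records sum: 29
Step 5: Final sum = 44 + 29 = 73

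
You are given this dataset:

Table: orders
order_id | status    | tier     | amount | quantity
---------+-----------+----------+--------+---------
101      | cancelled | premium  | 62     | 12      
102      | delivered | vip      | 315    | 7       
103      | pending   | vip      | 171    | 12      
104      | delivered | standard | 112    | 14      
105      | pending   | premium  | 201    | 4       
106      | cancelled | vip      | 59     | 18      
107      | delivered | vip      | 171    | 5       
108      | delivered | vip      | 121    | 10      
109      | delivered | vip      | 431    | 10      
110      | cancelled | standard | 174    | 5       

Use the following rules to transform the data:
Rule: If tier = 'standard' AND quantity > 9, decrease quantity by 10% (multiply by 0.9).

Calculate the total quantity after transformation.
95.6

Step 1: Find records where tier = 'standard' AND quantity > 9
Step 2: 1 records match, summing to 14
Step 3: After multiplier: 14 × 0.9 = 12.6
Step 4: Unaffected records sum: 83
Step 5: Final sum = 12.6 + 83 = 95.6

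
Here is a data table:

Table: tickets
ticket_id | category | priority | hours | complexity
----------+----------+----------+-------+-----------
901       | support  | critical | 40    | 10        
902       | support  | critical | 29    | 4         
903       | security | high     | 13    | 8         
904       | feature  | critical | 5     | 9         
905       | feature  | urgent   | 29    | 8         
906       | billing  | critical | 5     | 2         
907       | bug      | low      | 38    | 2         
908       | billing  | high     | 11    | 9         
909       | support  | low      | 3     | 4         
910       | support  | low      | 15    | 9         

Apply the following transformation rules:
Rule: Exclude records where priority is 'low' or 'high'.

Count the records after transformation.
5

Step 1: Count records to exclude
  - 3 (low) + 2 (high) = 5 records
Step 2: Total records: 10
Step 3: Remaining = 10 - 5 = 5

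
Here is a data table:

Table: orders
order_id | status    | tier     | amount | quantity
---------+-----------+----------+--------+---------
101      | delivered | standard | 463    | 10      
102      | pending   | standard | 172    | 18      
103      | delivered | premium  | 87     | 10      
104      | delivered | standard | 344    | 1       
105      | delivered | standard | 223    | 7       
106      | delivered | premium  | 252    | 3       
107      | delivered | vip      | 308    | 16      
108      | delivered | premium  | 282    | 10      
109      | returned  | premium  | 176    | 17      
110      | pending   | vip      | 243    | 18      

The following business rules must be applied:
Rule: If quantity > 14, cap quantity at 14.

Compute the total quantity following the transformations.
97

Step 1: 4 records have quantity > 14
Step 2: These records originally summed to 69
Step 3: After capping: 4 × 14 = 56
Step 4: Unaffected records sum: 41
Step 5: Final sum = 56 + 41 = 97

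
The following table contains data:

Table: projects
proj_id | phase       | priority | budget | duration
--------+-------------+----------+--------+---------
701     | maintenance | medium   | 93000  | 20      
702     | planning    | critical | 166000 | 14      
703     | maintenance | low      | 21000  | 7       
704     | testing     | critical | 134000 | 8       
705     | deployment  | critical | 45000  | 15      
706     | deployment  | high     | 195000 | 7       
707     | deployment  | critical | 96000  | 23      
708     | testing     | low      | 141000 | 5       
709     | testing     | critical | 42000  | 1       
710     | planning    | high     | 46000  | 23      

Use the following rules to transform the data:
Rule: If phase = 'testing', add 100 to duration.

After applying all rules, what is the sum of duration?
423

Step 1: Count records where phase = 'testing': 3
Step 2: Total bonus added: 3 × 100 = 300
Step 3: Original sum of duration: 123
Step 4: Final sum = 123 + 300 = 423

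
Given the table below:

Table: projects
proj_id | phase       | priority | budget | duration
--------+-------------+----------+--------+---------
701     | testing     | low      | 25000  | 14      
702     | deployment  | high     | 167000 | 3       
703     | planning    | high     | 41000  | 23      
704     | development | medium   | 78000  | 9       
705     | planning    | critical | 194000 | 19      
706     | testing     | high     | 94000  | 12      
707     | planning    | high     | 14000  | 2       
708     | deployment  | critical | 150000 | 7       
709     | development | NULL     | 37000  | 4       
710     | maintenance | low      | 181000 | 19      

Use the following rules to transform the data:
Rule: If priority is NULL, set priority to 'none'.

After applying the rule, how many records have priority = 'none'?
1

Step 1: Count records where priority IS NULL
Step 2: Found 1 records with NULL priority
Step 3: These records will have priority set to 'none'
Step 4: Records already having priority = 'none': 0
Step 5: Answer: 1 + 0 = 1 records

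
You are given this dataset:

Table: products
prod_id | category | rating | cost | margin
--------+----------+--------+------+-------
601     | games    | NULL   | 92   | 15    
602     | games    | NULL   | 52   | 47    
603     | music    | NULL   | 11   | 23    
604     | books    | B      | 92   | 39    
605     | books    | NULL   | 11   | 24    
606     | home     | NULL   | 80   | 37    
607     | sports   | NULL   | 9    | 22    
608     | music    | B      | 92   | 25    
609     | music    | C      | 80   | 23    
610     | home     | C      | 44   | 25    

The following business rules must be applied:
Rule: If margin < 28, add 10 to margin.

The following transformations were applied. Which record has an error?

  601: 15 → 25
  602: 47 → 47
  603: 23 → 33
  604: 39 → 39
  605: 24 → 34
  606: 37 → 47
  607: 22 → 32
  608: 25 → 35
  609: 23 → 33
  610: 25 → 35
Record 606 has an error. The correct transformed value should be 37, not 47.

Step 1: Check each record against the rule
Step 2: Record 606 has margin = 37
Step 3: Since 37 >= 28, the bonus should not have been applied
Step 4: Correct value = 37, but claimed value = 47
Conclusion: Record 606 has the error.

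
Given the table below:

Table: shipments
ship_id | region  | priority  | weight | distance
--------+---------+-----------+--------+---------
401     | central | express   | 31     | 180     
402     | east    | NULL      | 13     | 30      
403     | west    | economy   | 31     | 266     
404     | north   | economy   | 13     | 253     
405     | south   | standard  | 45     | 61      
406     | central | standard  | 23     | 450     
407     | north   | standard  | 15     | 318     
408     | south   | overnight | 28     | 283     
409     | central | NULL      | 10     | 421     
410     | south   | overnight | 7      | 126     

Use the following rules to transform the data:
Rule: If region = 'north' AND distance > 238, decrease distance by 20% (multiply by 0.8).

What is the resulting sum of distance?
2273.8

Step 1: Find records where region = 'north' AND distance > 238
Step 2: 2 records match, summing to 571
Step 3: After multiplier: 571 × 0.8 = 456.8
Step 4: Unaffected records sum: 1817
Step 5: Final sum = 456.8 + 1817 = 2273.8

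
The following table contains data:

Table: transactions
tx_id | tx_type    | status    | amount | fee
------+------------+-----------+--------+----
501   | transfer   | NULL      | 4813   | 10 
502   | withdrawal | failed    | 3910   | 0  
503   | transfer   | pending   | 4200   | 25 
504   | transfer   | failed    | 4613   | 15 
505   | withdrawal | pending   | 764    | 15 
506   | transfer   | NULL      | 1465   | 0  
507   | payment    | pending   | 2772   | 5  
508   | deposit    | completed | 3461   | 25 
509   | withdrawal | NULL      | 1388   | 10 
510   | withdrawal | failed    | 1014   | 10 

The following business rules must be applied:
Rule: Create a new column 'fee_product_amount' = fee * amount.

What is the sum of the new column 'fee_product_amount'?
358190

Step 1: For each record, compute fee * amount
Example calculations:
  10 * 4813 = 48130
  0 * 3910 = 0
  25 * 4200 = 105000
  ...
Step 2: Sum all derived values
Step 3: Total = 358190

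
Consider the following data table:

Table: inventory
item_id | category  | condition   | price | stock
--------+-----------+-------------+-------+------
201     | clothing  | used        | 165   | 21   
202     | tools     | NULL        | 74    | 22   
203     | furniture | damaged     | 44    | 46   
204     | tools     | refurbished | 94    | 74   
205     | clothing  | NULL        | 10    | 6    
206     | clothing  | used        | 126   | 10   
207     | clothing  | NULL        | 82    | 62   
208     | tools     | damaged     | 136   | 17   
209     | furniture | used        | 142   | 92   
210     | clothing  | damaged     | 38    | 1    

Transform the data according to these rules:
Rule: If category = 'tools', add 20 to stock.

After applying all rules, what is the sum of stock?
411

Step 1: Count records where category = 'tools': 3
Step 2: Total bonus added: 3 × 20 = 60
Step 3: Original sum of stock: 351
Step 4: Final sum = 351 + 60 = 411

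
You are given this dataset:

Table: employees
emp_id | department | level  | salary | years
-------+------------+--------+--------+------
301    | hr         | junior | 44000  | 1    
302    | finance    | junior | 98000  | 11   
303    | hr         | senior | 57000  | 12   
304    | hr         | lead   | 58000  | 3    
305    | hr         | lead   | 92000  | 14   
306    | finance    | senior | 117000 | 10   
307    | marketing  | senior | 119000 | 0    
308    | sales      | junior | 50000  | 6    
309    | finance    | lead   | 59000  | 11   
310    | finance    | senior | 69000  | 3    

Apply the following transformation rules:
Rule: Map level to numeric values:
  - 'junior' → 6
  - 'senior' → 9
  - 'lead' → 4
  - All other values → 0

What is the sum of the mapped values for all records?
66

Step 1: Apply mapping to each record
Step 2: Count by status:
  'junior': 3 records × 6 = 18
  'senior': 4 records × 9 = 36
  'lead': 3 records × 4 = 12
Step 3: Sum all mapped values = 66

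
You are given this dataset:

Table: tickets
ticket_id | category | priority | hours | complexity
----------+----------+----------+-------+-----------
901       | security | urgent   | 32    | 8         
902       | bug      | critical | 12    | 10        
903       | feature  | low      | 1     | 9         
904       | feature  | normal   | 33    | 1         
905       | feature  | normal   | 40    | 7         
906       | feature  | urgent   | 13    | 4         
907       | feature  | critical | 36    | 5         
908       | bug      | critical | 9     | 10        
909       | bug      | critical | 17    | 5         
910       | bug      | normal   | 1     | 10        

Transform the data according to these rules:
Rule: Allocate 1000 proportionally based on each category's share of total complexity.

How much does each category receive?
bug: 507.25, feature: 376.81, security: 115.94

Step 1: Calculate total complexity = 69
Step 2: Calculate each category's proportion:
  bug: 35/69 = 50.72% → 507.25
  feature: 26/69 = 37.68% → 376.81
  security: 8/69 = 11.59% → 115.94
Step 3: Verify: sum of allocations ≈ 1000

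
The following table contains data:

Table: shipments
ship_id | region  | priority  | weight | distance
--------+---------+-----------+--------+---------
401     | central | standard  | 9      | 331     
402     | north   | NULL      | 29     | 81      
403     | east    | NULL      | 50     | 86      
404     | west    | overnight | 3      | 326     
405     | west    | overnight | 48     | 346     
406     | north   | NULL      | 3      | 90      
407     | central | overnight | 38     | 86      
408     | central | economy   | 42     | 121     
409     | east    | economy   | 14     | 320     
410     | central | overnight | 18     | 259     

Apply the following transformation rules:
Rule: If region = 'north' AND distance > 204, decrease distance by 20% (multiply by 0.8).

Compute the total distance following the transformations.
2046

Step 1: Find records where region = 'north' AND distance > 204
Step 2: 0 records match, summing to 0
Step 3: After multiplier: 0 × 0.8 = 0.0
Step 4: Unaffected records sum: 2046
Step 5: Final sum = 0.0 + 2046 = 2046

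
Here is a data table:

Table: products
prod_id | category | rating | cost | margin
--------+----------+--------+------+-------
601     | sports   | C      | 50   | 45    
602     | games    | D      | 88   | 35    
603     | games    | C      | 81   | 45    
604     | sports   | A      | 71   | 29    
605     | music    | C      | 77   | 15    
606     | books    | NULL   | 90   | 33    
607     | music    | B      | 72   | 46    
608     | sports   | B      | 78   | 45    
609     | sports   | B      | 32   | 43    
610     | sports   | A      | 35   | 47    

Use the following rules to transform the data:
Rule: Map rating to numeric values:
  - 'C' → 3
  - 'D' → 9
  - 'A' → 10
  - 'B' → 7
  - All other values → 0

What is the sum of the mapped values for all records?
59

Step 1: Apply mapping to each record
Step 2: Count by status:
  'C': 3 records × 3 = 9
  'D': 1 records × 9 = 9
  'A': 2 records × 10 = 20
  'B': 3 records × 7 = 21
Step 3: Sum all mapped values = 59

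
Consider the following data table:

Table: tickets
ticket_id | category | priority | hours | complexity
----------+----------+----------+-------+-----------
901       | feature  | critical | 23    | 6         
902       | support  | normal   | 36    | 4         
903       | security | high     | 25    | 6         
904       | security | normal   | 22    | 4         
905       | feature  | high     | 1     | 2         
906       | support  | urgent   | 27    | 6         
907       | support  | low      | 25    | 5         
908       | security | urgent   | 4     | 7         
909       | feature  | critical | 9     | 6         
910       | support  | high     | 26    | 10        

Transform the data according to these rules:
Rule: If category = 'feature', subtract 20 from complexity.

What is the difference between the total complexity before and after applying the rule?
60

Step 1: Original sum of complexity = 56
Step 2: 3 records have category = 'feature'
Step 3: Each affected record changes by -20
Step 4: Total change = 3 × -20 = -60
Step 5: New sum = 56 + -60 = -4
Step 6: Difference = |-4 - 56| = 60
        (Sum decreased by 60)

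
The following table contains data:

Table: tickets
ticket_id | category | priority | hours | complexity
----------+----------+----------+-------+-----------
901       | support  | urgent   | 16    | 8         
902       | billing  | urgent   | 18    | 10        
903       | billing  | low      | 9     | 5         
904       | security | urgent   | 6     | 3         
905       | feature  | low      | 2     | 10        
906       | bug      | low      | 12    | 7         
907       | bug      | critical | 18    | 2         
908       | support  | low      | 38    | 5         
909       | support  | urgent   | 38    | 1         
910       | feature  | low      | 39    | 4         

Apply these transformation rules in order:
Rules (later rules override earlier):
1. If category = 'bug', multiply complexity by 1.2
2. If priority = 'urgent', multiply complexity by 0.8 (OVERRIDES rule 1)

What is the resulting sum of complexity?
52.4

Step 1: Rule 2 takes priority for records with priority = 'urgent'
  - 4 records: 22 × 0.8 = 17.6
Step 2: Rule 1 applies to remaining records with category = 'bug'
  - 2 records: 9 × 1.2 = 10.8
Step 3: Other records unchanged: 24
Step 4: Final sum = 17.6 + 10.8 + 24 = 52.4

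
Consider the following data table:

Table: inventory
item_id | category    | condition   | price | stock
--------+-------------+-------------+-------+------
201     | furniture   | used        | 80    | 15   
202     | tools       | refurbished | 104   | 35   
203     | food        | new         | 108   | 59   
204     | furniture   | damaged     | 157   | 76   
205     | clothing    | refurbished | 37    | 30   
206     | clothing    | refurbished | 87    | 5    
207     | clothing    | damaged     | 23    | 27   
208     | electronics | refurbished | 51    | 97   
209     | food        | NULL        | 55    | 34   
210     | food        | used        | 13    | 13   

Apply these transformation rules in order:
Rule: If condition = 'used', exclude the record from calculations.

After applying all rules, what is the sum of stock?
363

Step 1: Identify records where condition = 'used'
Step 2: The excluded records sum to 28
Step 3: Original total stock = 391
Step 4: Remaining total = 391 - 28 = 363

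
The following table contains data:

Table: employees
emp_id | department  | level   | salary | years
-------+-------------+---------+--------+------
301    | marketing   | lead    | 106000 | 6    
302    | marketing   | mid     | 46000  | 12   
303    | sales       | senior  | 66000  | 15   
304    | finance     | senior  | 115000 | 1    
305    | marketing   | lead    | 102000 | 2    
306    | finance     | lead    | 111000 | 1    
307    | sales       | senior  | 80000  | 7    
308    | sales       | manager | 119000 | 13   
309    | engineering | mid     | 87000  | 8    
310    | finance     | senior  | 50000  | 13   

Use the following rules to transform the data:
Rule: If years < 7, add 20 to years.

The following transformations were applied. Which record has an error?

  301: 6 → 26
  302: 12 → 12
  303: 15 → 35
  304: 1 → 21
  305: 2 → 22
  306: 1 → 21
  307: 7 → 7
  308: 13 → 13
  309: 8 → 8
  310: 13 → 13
Record 303 has an error. The correct transformed value should be 15, not 35.

Step 1: Check each record against the rule
Step 2: Record 303 has years = 15
Step 3: Since 15 >= 7, the bonus should not have been applied
Step 4: Correct value = 15, but claimed value = 35
Conclusion: Record 303 has the error.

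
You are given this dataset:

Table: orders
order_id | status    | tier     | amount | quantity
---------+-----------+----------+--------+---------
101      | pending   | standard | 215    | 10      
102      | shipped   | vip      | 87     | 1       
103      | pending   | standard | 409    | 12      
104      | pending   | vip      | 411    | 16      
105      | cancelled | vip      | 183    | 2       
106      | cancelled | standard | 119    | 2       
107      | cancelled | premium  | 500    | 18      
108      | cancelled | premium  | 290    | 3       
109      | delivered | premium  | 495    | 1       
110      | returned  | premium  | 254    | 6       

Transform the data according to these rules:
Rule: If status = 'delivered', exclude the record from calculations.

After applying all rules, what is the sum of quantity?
70

Step 1: Identify records where status = 'delivered'
Step 2: The excluded records sum to 1
Step 3: Original total quantity = 71
Step 4: Remaining total = 71 - 1 = 70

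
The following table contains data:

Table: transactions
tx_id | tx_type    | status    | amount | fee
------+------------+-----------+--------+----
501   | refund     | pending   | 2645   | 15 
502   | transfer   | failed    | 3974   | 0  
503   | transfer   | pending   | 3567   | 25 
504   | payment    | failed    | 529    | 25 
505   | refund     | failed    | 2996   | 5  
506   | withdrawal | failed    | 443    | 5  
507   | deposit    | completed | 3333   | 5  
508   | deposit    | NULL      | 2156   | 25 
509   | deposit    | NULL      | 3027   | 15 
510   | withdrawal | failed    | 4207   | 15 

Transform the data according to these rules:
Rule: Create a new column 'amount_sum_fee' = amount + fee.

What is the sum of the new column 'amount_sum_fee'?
27012

Step 1: For each record, compute amount + fee
Example calculations:
  2645 + 15 = 2660
  3974 + 0 = 3974
  3567 + 25 = 3592
  ...
Step 2: Sum all derived values
Step 3: Total = 27012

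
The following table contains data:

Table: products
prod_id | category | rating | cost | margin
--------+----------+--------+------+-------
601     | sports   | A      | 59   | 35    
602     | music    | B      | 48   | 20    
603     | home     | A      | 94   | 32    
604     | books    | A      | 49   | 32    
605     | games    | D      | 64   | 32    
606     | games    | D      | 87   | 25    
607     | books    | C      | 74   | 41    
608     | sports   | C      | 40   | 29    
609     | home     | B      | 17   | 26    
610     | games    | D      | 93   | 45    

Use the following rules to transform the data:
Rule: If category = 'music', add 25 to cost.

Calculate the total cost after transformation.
650

Step 1: Count records where category = 'music': 1
Step 2: Total bonus added: 1 × 25 = 25
Step 3: Original sum of cost: 625
Step 4: Final sum = 625 + 25 = 650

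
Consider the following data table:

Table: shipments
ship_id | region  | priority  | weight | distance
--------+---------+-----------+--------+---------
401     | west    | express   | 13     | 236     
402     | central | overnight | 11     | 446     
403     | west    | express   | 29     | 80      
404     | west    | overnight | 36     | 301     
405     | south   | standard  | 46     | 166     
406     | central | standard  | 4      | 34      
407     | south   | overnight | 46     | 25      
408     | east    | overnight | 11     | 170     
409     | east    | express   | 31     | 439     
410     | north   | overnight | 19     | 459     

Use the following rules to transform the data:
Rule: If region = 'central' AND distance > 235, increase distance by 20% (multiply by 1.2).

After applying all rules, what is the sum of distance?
2445.2

Step 1: Find records where region = 'central' AND distance > 235
Step 2: 1 records match, summing to 446
Step 3: After multiplier: 446 × 1.2 = 535.2
Step 4: Unaffected records sum: 1910
Step 5: Final sum = 535.2 + 1910 = 2445.2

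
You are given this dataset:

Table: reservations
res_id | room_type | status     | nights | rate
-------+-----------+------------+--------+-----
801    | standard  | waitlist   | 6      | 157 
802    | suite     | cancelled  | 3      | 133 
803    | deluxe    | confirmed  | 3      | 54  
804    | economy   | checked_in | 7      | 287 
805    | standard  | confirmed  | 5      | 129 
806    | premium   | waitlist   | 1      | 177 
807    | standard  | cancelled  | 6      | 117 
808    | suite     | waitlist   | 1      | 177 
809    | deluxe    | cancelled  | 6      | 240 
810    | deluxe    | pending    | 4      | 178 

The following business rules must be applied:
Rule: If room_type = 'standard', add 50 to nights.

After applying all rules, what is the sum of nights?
192

Step 1: Count records where room_type = 'standard': 3
Step 2: Total bonus added: 3 × 50 = 150
Step 3: Original sum of nights: 42
Step 4: Final sum = 42 + 150 = 192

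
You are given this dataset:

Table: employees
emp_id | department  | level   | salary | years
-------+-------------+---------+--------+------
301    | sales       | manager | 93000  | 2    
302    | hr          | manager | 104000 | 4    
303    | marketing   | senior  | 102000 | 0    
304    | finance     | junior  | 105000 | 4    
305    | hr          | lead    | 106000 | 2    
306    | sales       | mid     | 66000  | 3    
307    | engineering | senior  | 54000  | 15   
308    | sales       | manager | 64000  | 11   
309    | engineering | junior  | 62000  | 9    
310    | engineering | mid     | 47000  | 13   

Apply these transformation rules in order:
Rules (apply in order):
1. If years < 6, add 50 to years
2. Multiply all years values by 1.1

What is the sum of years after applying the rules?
399.3

Step 1: Apply Rule 1 - Add 50 to records with years < 6
  - 6 records affected: 15 + (6 × 50) = 315
  - Unaffected records: 48
  - Sum after Rule 1: 363
Step 2: Apply Rule 2 - Multiply all by 1.1
  - 363 × 1.1 = 399.3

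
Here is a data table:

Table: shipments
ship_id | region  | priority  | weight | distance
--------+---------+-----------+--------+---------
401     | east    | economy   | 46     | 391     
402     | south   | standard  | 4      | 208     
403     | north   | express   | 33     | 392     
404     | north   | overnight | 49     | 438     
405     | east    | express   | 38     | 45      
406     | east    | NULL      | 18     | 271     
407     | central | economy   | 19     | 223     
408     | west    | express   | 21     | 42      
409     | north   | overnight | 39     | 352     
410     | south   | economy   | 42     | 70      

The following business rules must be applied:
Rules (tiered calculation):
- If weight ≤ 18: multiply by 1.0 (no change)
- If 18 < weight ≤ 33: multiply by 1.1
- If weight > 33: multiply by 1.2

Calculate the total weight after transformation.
359.1

Step 1: Tier 1 (weight ≤ 18): 2 records, sum = 22 × 1.0 = 22.0
Step 2: Tier 2 (18 < weight ≤ 33): 3 records, sum = 73 × 1.1 = 80.3
Step 3: Tier 3 (weight > 33): 5 records, sum = 214 × 1.2 = 256.8
Step 4: Final sum = 22.0 + 80.3 + 256.8 = 359.1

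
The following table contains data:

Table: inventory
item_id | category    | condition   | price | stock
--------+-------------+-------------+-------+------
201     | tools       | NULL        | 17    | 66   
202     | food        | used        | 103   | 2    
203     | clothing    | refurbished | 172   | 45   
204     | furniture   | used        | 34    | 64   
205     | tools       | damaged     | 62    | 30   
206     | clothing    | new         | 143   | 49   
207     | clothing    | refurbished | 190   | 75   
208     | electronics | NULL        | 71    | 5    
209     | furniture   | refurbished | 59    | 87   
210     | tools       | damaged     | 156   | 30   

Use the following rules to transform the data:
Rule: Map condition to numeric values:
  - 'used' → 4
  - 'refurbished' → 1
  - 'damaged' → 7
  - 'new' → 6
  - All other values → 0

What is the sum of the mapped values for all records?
31

Step 1: Apply mapping to each record
Step 2: Count by status:
  'used': 2 records × 4 = 8
  'refurbished': 3 records × 1 = 3
  'damaged': 2 records × 7 = 14
  'new': 1 records × 6 = 6
Step 3: Sum all mapped values = 31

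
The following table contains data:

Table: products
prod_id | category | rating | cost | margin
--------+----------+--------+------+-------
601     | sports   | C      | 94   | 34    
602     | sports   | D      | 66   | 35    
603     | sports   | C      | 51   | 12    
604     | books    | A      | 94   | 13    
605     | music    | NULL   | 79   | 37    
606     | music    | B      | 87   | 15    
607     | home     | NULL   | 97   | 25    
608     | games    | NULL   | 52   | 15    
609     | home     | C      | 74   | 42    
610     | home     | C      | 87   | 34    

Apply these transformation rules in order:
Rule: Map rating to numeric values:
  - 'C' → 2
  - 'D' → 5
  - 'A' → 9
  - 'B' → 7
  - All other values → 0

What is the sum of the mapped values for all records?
29

Step 1: Apply mapping to each record
Step 2: Count by status:
  'C': 4 records × 2 = 8
  'D': 1 records × 5 = 5
  'A': 1 records × 9 = 9
  'B': 1 records × 7 = 7
Step 3: Sum all mapped values = 29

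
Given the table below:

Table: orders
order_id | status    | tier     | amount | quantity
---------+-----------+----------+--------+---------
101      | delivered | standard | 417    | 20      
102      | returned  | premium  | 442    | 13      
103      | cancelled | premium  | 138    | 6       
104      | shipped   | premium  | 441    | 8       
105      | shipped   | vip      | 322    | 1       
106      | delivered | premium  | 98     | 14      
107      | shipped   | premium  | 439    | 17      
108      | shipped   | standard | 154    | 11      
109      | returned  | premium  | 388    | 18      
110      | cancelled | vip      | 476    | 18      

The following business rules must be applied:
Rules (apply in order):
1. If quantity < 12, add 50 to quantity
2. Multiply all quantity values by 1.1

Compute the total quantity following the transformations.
358.6

Step 1: Apply Rule 1 - Add 50 to records with quantity < 12
  - 4 records affected: 26 + (4 × 50) = 226
  - Unaffected records: 100
  - Sum after Rule 1: 326
Step 2: Apply Rule 2 - Multiply all by 1.1
  - 326 × 1.1 = 358.6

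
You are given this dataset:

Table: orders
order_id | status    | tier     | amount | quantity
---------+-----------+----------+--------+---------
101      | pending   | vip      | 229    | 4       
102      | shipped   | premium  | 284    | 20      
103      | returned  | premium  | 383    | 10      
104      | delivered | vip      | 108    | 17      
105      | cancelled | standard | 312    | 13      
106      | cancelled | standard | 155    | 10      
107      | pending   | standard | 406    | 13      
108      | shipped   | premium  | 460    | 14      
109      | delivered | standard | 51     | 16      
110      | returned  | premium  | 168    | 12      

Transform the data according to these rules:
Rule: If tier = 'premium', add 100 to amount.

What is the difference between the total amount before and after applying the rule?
400

Step 1: Original sum of amount = 2556
Step 2: 4 records have tier = 'premium'
Step 3: Each affected record changes by 100
Step 4: Total change = 4 × 100 = 400
Step 5: New sum = 2556 + 400 = 2956
Step 6: Difference = |2956 - 2556| = 400
        (Sum increased by 400)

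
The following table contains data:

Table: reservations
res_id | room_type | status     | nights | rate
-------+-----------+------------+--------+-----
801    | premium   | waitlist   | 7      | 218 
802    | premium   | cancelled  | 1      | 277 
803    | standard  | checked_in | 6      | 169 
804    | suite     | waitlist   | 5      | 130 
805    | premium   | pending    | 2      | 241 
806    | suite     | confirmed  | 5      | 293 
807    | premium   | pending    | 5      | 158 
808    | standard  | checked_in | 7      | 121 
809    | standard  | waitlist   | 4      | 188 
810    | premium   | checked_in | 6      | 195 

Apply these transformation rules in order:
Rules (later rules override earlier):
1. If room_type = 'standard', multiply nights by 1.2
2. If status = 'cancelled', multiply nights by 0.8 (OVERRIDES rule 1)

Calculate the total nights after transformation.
51.2

Step 1: Rule 2 takes priority for records with status = 'cancelled'
  - 1 records: 1 × 0.8 = 0.8
Step 2: Rule 1 applies to remaining records with room_type = 'standard'
  - 3 records: 17 × 1.2 = 20.4
Step 3: Other records unchanged: 30
Step 4: Final sum = 0.8 + 20.4 + 30 = 51.2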